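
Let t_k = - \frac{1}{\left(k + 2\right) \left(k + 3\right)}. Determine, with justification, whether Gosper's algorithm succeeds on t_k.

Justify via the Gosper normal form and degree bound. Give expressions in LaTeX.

Yes. s_k = - \frac{k}{2 k + 4}.

Compute t_(k+1)/t_k: get (k + 2)/(k + 4).
Normal form (A,B,C) = (k + 2, k + 4, 1).
Solve (k + 2)·f(k+1) − (k + 3)·f(k) = 1.
d = 1 from the (1,1,0) case.
A polynomial solution: f(k) = k/2.
Certificate R = B(k−1)f/C = k*(k + 3)/2 gives s_k = -k/(2*k + 4).
Δs = -1/(k**2 + 5*k + 6), as required.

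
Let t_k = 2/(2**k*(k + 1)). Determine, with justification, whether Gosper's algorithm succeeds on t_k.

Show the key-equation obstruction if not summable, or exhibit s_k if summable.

Step 1: r(k) = (k + 1)/(2*(k + 2)).
So A=k/2 + 1/2 and B=k + 2, with C=1.
Need (k/2 + 1/2)·f(k+1) − (k + 1)·f(k) = 1.
deg f ≤ -1 (via 1,1,0).
deg f ≤ -1 is impossible — no certificate.

No — negative degree bound, so no certificate f.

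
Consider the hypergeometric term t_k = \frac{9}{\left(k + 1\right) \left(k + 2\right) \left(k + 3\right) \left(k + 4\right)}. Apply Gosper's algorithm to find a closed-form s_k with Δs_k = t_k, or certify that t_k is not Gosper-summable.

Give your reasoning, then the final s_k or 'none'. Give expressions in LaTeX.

Ratio r(k) = (k + 1)/(k + 5).
A = k + 1, B = k + 5, C = 1.
Need (k + 1)·f(k+1) − (k + 4)·f(k) = 1.
Degrees (1,1,0) ⇒ d ≤ 3.
A polynomial solution: f(k) = k*(k**2 + 6*k + 11)/18.
So s_k = (B(k−1)f/C)·t_k = (k*(k + 4)*(k**2 + 6*k + 11)/18)·t_k = k*(k**2 + 6*k + 11)/(2*(k + 1)*(k + 2)*(k + 3)).
Δs = 9/(k**4 + 10*k**3 + 35*k**2 + 50*k + 24), as required.

s_k = \frac{k \left(k^{2} + 6 k + 11\right)}{2 \left(k + 1\right) \left(k + 2\right) \left(k + 3\right)}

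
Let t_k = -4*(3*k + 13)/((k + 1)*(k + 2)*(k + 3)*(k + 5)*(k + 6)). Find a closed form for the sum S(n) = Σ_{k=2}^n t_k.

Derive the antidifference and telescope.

S(n) = (-n**3 - 11*n**2 - 36*n + 48)/(21*(n**3 + 11*n**2 + 36*n + 36))

Ratio r(k) = (k + 1)*(k + 5)*(3*k + 16)/((k + 4)*(k + 7)*(3*k + 13)).
Normal form (A,B,C) = (k + 1, k + 7, k**2 + 25*k/3 + 52/3).
Need (k + 1)·f(k+1) − (k + 6)·f(k) = k**2 + 25*k/3 + 52/3.
deg f ≤ 5 (via 1,1,2).
A polynomial solution: f(k) = k*(k + 3)*(k + 4)*(k**2 + 8*k + 17)/30.
R(k) = B(k−1)·f(k)/C(k) = k*(k + 3)*(k + 6)*(k**2 + 8*k + 17)/(10*(3*k + 13)); s_k = R·t_k = 2*k*(-k**2 - 8*k - 17)/(5*(k**3 + 8*k**2 + 17*k + 10)).
Verify: 4*(-3*k - 13)/(k**5 + 17*k**4 + 107*k**3 + 307*k**2 + 396*k + 180) matches t_k.
s_(n+1) = 2*(-n**3 - 11*n**2 - 36*n - 26)/(5*(n**3 + 11*n**2 + 36*n + 36)) and s_(2) = -37/105, so S(n) = (-n**3 - 11*n**2 - 36*n + 48)/(21*(n**3 + 11*n**2 + 36*n + 36)).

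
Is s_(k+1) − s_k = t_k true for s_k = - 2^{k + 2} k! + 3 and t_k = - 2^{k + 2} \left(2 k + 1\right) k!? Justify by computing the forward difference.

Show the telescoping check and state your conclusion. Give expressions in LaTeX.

Valid — Δs_k = t_k.

s_(k+1) = -2**(k + 3)*factorial(k + 1) + 3
s_(k+1) − s_k = -2**(k + 2)*(2*k + 1)*factorial(k)
(s_(k+1) − s_k) − t_k = 0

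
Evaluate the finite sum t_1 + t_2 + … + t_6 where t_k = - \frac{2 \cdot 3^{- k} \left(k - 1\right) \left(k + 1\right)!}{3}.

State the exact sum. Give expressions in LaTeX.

Σ = -8636/243

Step 1: r(k) = k*(k + 2)/(3*(k - 1)).
So A=k/3 + 2/3 and B=1, with C=k - 1.
Set up (k/3 + 2/3)·f(k+1) − (1)·f(k) − (k - 1) = 0.
Degrees (1,0,1) ⇒ d ≤ 0.
Solve for f: f(k) = 3 (degree 0 ≤ 0).
Certificate R = B(k−1)f/C = 3/(k - 1) gives s_k = -2*factorial(k + 1)/3**k.
Check: Δs_k = -2*(k - 1)*factorial(k + 1)/(3*3**k). ✓
Sum = s_(7) − s_(1); s_(7) = -8960/243, s_(1) = -4/3 ⇒ -8636/243.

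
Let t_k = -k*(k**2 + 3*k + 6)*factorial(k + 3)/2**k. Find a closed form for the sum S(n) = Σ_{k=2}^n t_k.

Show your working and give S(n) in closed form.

S(n) = 120 - n**2*factorial(n + 4)/2**n - n*factorial(n + 4)/2**n

r(k) = (k + 1)*(k + 4)*(3*k + (k + 1)**2 + 9)/(2*k*(k**2 + 3*k + 6)) after simplifying.
Normal form (A,B,C) = (k/2 + 2, 1, k**3 + 3*k**2 + 6*k).
Set up (k/2 + 2)·f(k+1) − (1)·f(k) − (k**3 + 3*k**2 + 6*k) = 0.
Degrees (1,0,3) ⇒ d ≤ 2.
Solve for f: f(k) = 2*k*(k - 1) (degree 2 ≤ 2).
So s_k = (B(k−1)f/C)·t_k = (2*(k - 1)/(k**2 + 3*k + 6))·t_k = -2**(1 - k)*k*(k - 1)*factorial(k + 3).
Check: Δs_k = -k*(k**2 + 3*k + 6)*factorial(k + 3)/2**k. ✓
Telescope: S(n) = s_(n+1) − s_(2) = -n*(n + 1)*factorial(n + 4)/2**n − (-120) = 120 - n**2*factorial(n + 4)/2**n - n*factorial(n + 4)/2**n.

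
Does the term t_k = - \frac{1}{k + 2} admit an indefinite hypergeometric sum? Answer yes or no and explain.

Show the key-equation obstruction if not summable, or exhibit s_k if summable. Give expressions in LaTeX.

The ratio is (k + 2)/(k + 3).
Take A(k)=k + 2, B(k)=k + 3, C(k)=1.
Key eq: (k + 2)·f(k+1) = (k + 2)·f(k) + (1).
Degrees (1,1,0) ⇒ d ≤ 0.
Put f(k) = c0: A·f(k+1) − B(k−1)·f(k) − C = -1; need -1 = 0 — inconsistent ⇒ no f, not summable.

No — key equation has no polynomial f.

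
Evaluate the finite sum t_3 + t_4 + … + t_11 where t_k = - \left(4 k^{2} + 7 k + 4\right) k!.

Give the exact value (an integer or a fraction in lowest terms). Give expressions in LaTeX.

Σ = -24429081510

Compute t_(k+1)/t_k: get (k + 1)*(7*k + 4*(k + 1)**2 + 11)/(4*k**2 + 7*k + 4).
Normal form (A,B,C) = (k + 1, 1, k**2 + 7*k/4 + 1).
Need (k + 1)·f(k+1) − (1)·f(k) = k**2 + 7*k/4 + 1.
Degrees (1,0,2) ⇒ d ≤ 1.
Solve for f: f(k) = (4*k + 3)/4 (degree 1 ≤ 1).
Certificate R = B(k−1)f/C = (4*k + 3)/(4*k**2 + 7*k + 4) gives s_k = -(4*k + 3)*factorial(k).
Verify: -(4*k**2 + 7*k + 4)*factorial(k) matches t_k.
Evaluate s at k=12 and k=3: -24429081600 and -90; difference -24429081510.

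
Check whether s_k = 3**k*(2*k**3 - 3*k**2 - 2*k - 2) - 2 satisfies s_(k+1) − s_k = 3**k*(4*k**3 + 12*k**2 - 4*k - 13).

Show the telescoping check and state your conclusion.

Valid — Δs_k = t_k.

s_(k+1) = 3**(k + 1)*(-2*k + 2*(k + 1)**3 - 3*(k + 1)**2 - 4) - 2
s_(k+1) − s_k = 3**k*(4*k**3 + 12*k**2 - 4*k - 13)
(s_(k+1) − s_k) − t_k = 0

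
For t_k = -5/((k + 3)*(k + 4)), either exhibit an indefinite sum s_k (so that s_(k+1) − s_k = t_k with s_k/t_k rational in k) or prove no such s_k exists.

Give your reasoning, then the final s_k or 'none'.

t_(k+1)/t_k = (k + 3)/(k + 5).
Take A(k)=k + 3, B(k)=k + 5, C(k)=1.
f must satisfy (k + 3)·f(k+1) − (k + 4)·f(k) = 1.
d = 1 from the (1,1,0) case.
Match coefficients ⇒ f(k) = k/3.
Then R = B(k−1)f/C = k*(k + 4)/3, so s_k = R(k)·t_k = -5*k/(3*k + 9).
s_(k+1) − s_k = -5/(k**2 + 7*k + 12) = t_k.

s_k = -5*k/(3*k + 9)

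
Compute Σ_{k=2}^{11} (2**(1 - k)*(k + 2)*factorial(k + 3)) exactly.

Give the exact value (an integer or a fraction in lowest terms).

Σ = 1277025630

r(k) = (k + 3)*(k + 4)/(2*(k + 2)) after simplifying.
Normal form (A,B,C) = (k/2 + 2, 1, k + 2).
Need (k/2 + 2)·f(k+1) − (1)·f(k) = k + 2.
Bound: deg f ≤ 0.
Solving with deg f ≤ 0: f(k) = 2.
So s_k = (B(k−1)f/C)·t_k = (2/(k + 2))·t_k = 2**(2 - k)*factorial(k + 3).
s_(k+1) − s_k = 2**(1 - k)*(k + 2)*factorial(k + 3) = t_k.
Sum = s_(12) − s_(2); s_(12) = 1277025750, s_(2) = 120 ⇒ 1277025630.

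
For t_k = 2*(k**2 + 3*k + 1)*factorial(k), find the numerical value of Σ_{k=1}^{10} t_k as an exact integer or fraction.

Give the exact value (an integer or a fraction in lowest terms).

r(k) = (k + 1)*(3*k + (k + 1)**2 + 4)/(k**2 + 3*k + 1) after simplifying.
So A=k + 1 and B=1, with C=k**2 + 3*k + 1.
Set up (k + 1)·f(k+1) − (1)·f(k) − (k**2 + 3*k + 1) = 0.
Bound: deg f ≤ 1.
A polynomial solution: f(k) = k + 2.
R(k) = B(k−1)·f(k)/C(k) = (k + 2)/(k**2 + 3*k + 1); s_k = R·t_k = 2*(k + 2)*factorial(k).
s_(k+1) − s_k = 2*(k**2 + 3*k + 1)*factorial(k) = t_k.
Σ_(k=1)^(10) t_k = s_(11) − s_(1) = 1037836800 − (6) = 1037836794.

Σ = 1037836794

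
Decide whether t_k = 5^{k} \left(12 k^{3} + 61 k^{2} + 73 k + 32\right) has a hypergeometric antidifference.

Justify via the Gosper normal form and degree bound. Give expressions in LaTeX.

Yes. s_k = 5^{k} \left(3 k^{3} + 4 k^{2} - 3 k + 3\right).

Step 1: r(k) = 5*(12*k**3 + 97*k**2 + 231*k + 178)/(12*k**3 + 61*k**2 + 73*k + 32).
Factor: A=5; B=1; C=k**3 + 61*k**2/12 + 73*k/12 + 8/3.
Need (5)·f(k+1) − (1)·f(k) = k**3 + 61*k**2/12 + 73*k/12 + 8/3.
deg f ≤ 3 (via 0,0,3).
Solving with deg f ≤ 3: f(k) = (3*k**3 + 4*k**2 - 3*k + 3)/12.
Then R = B(k−1)f/C = (3*k**3 + 4*k**2 - 3*k + 3)/(12*k**3 + 61*k**2 + 73*k + 32), so s_k = R(k)·t_k = 5**k*(3*k**3 + 4*k**2 - 3*k + 3).
Verify: 5**k*(12*k**3 + 61*k**2 + 73*k + 32) matches t_k.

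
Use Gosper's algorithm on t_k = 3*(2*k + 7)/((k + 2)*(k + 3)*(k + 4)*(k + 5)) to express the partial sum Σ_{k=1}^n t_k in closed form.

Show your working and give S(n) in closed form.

S(n) = n*(n + 8)/(5*(n**2 + 8*n + 15))

t_(k+1)/t_k = (k + 2)*(2*k + 9)/((k + 6)*(2*k + 7)).
A = k + 2, B = k + 6, C = k + 7/2.
Set up (k + 2)·f(k+1) − (k + 5)·f(k) − (k + 7/2) = 0.
Bound: deg f ≤ 3.
Solving with deg f ≤ 3: f(k) = k*(k + 3)*(k + 6)/16.
Certificate R = B(k−1)f/C = k*(k + 3)*(k + 5)*(k + 6)/(8*(2*k + 7)) gives s_k = 3*k*(k + 6)/(8*(k**2 + 6*k + 8)).
Δs = 3*(2*k + 7)/(k**4 + 14*k**3 + 71*k**2 + 154*k + 120), as required.
s_(n+1) = 3*(n**2 + 8*n + 7)/(8*(n**2 + 8*n + 15)) and s_(1) = 7/40, so S(n) = n*(n + 8)/(5*(n**2 + 8*n + 15)).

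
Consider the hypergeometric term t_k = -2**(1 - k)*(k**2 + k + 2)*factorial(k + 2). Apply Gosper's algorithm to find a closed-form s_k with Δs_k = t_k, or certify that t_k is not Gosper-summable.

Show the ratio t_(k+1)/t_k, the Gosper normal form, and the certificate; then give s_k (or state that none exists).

The ratio is (k + 3)*(k + (k + 1)**2 + 3)/(2*(k**2 + k + 2)).
A = k/2 + 3/2, B = 1, C = k**2 + k + 2.
Set up (k/2 + 3/2)·f(k+1) − (1)·f(k) − (k**2 + k + 2) = 0.
Degrees (1,0,2) ⇒ d ≤ 1.
Coefficient equations give f(k) = 2*(k - 1).
So s_k = (B(k−1)f/C)·t_k = (2*(k - 1)/(k**2 + k + 2))·t_k = -2**(2 - k)*(k - 1)*factorial(k + 2).
Δs = -2**(1 - k)*(k**2 + k + 2)*factorial(k + 2), as required.

s_k = -2**(2 - k)*(k - 1)*factorial(k + 2)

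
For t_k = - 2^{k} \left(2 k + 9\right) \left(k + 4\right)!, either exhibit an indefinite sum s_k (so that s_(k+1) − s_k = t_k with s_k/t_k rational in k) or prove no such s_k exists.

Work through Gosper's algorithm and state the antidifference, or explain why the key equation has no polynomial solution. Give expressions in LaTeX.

The ratio is 2*(k + 5)*(2*k + 11)/(2*k + 9).
A = 2*k + 10, B = 1, C = k + 9/2.
Need (2*k + 10)·f(k+1) − (1)·f(k) = k + 9/2.
From deg A=1, deg B=0, deg C=1: d=0.
A polynomial solution: f(k) = 1/2.
Get s_k = R·t_k = -2**k*factorial(k + 4) with R(k) = B(k−1)f(k)/C(k) = 1/(2*k + 9).
s_(k+1) − s_k = -2**k*(2*k + 9)*factorial(k + 4) = t_k.

s_k = - 2^{k} \left(k + 4\right)!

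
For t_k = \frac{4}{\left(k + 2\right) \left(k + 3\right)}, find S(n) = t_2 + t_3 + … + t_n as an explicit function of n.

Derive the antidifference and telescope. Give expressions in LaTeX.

The ratio is (k + 2)/(k + 4).
Normal form (A,B,C) = (k + 2, k + 4, 1).
f must satisfy (k + 2)·f(k+1) − (k + 3)·f(k) = 1.
deg f ≤ 1 (via 1,1,0).
Match coefficients ⇒ f(k) = k/2.
R(k) = B(k−1)·f(k)/C(k) = k*(k + 3)/2; s_k = R·t_k = 2*k/(k + 2).
s_(k+1) − s_k = 4/(k**2 + 5*k + 6) = t_k.
s_(n+1) = 2*(n + 1)/(n + 3) and s_(2) = 1, so S(n) = (n - 1)/(n + 3).

S(n) = \frac{n - 1}{n + 3}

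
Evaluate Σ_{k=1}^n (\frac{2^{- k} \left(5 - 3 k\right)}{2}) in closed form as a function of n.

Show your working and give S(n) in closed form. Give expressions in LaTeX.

r(k) = (3*k - 2)/(2*(3*k - 5)) after simplifying.
Normal form (A,B,C) = (1/2, 1, k - 5/3).
Need (1/2)·f(k+1) − (1)·f(k) = k - 5/3.
deg f ≤ 1 (via 0,0,1).
Match coefficients ⇒ f(k) = -2*(3*k - 2)/3.
So s_k = (B(k−1)f/C)·t_k = (-2*(3*k - 2)/(3*k - 5))·t_k = (3*k - 2)/2**k.
Verify: (5 - 3*k)/(2*2**k) matches t_k.
Telescope: S(n) = s_(n+1) − s_(1) = 2**(-n - 1)*(3*n + 1) − (1/2) = 2**(-n - 1)*(-2**n + 3*n + 1).

S(n) = 2^{- n - 1} \left(- 2^{n} + 3 n + 1\right)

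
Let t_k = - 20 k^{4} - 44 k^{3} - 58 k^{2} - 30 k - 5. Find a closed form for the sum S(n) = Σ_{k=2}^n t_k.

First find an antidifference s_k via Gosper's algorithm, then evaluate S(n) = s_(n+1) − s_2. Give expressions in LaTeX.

S(n) = - 4 n^{5} - 21 n^{4} - 48 n^{3} - 55 n^{2} - 29 n + 157

Compute t_(k+1)/t_k: get (20*k**4 + 124*k**3 + 310*k**2 + 358*k + 157)/(20*k**4 + 44*k**3 + 58*k**2 + 30*k + 5).
Factor: A=1; B=1; C=k**4 + 11*k**3/5 + 29*k**2/10 + 3*k/2 + 1/4.
Need (1)·f(k+1) − (1)·f(k) = k**4 + 11*k**3/5 + 29*k**2/10 + 3*k/2 + 1/4.
deg f ≤ 5 (via 0,0,4).
Solve for f: f(k) = k*(4*k + 1)*(k**3 + k - 1)/20 (degree 5 ≤ 5).
So s_k = (B(k−1)f/C)·t_k = (k*(4*k + 1)*(k**3 + k - 1)/(20*k**4 + 44*k**3 + 58*k**2 + 30*k + 5))·t_k = k*(-4*k**4 - k**3 - 4*k**2 + 3*k + 1).
Check: Δs_k = -20*k**4 - 44*k**3 - 58*k**2 - 30*k - 5. ✓
Evaluate: s_(n+1) = -4*n**5 - 21*n**4 - 48*n**3 - 55*n**2 - 29*n - 5; subtract s_(2) = -162 ⇒ S(n) = -4*n**5 - 21*n**4 - 48*n**3 - 55*n**2 - 29*n + 157.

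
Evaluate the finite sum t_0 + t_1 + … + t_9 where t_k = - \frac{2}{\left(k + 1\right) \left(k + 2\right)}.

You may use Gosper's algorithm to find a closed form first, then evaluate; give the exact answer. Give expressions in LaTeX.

Σ = -20/11

Compute t_(k+1)/t_k: get (k + 1)/(k + 3).
Take A(k)=k + 1, B(k)=k + 3, C(k)=1.
f must satisfy (k + 1)·f(k+1) − (k + 2)·f(k) = 1.
Bound: deg f ≤ 1.
Coefficient equations give f(k) = k.
R(k) = B(k−1)·f(k)/C(k) = k*(k + 2); s_k = R·t_k = -2*k/(k + 1).
Verify: -2/(k**2 + 3*k + 2) matches t_k.
Evaluate s at k=10 and k=0: -20/11 and 0; difference -20/11.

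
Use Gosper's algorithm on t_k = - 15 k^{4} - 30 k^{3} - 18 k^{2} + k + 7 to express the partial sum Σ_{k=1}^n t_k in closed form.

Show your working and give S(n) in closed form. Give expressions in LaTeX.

S(n) = n \left(- 3 n^{4} - 15 n^{3} - 26 n^{2} - 16 n + 5\right)

r(k) = (15*k**4 + 90*k**3 + 198*k**2 + 185*k + 55)/(15*k**4 + 30*k**3 + 18*k**2 - k - 7) after simplifying.
A = 1, B = 1, C = k**4 + 2*k**3 + 6*k**2/5 - k/15 - 7/15.
Solve (1)·f(k+1) − (1)·f(k) = k**4 + 2*k**3 + 6*k**2/5 - k/15 - 7/15.
From deg A=0, deg B=0, deg C=4: d=5.
Solving with deg f ≤ 5: f(k) = k*(3*k**4 - 4*k**2 - 2*k - 4)/15.
So s_k = (B(k−1)f/C)·t_k = (k*(3*k**4 - 4*k**2 - 2*k - 4)/(15*k**4 + 30*k**3 + 18*k**2 - k - 7))·t_k = k*(-3*k**4 + 4*k**2 + 2*k + 4).
Δs = -15*k**4 - 30*k**3 - 18*k**2 + k + 7, as required.
Σ_(k=1)^n t_k = s_(n+1) − s_(1) = (-3*n**5 - 15*n**4 - 26*n**3 - 16*n**2 + 5*n + 7) − (7), i.e. n*(-3*n**4 - 15*n**3 - 26*n**2 - 16*n + 5).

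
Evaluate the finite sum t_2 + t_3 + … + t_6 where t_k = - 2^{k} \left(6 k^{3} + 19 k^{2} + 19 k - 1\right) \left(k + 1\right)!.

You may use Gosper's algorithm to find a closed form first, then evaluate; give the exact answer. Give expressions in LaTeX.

Σ = -707051352

Ratio r(k) = 2*(6*k**4 + 49*k**3 + 149*k**2 + 193*k + 86)/(6*k**3 + 19*k**2 + 19*k - 1).
Factor: A=2*k + 4; B=1; C=k**3 + 19*k**2/6 + 19*k/6 - 1/6.
Need (2*k + 4)·f(k+1) − (1)·f(k) = k**3 + 19*k**2/6 + 19*k/6 - 1/6.
Degrees (1,0,3) ⇒ d ≤ 2.
Coefficient equations give f(k) = (3*k**2 - k - 3)/6.
Get s_k = R·t_k = 2**k*(-3*k**2 + k + 3)*factorial(k + 1) with R(k) = B(k−1)f(k)/C(k) = (3*k**2 - k - 3)/(6*k**3 + 19*k**2 + 19*k - 1).
Check: Δs_k = -2**k*(6*k**3 + 19*k**2 + 19*k - 1)*factorial(k + 1). ✓
Σ_(k=2)^(6) t_k = s_(7) − s_(2) = -707051520 − (-168) = -707051352.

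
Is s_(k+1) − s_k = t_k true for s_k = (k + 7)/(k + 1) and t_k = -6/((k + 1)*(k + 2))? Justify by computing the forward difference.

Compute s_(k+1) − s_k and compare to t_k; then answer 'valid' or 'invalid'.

s_(k+1) = (k + 8)/(k + 2)
s_(k+1) − s_k = -6/(k**2 + 3*k + 2)
(s_(k+1) − s_k) − t_k = 0

Valid: the claim telescopes to t_k.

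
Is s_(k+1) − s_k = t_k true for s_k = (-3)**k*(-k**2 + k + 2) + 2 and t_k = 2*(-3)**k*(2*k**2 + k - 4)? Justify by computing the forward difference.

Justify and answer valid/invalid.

s_(k+1) = (-3)**(k + 1)*(k - (k + 1)**2 + 3) + 2
s_(k+1) − s_k = 2*(-3)**k*(2*k**2 + k - 4)
(s_(k+1) − s_k) − t_k = 0

valid; difference matches t_k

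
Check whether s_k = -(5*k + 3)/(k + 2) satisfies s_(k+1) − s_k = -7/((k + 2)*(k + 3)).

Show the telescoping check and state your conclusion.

Valid: the claim telescopes to t_k.

s_(k+1) = (-5*k - 8)/(k + 3)
s_(k+1) − s_k = -7/(k**2 + 5*k + 6)
(s_(k+1) − s_k) − t_k = 0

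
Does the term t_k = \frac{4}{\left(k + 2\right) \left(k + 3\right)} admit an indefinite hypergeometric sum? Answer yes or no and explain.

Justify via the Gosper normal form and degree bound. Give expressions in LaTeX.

Compute t_(k+1)/t_k: get (k + 2)/(k + 4).
Take A(k)=k + 2, B(k)=k + 4, C(k)=1.
Key eq: (k + 2)·f(k+1) = (k + 3)·f(k) + (1).
Degrees (1,1,0) ⇒ d ≤ 1.
A polynomial solution: f(k) = k/2.
R(k) = B(k−1)·f(k)/C(k) = k*(k + 3)/2; s_k = R·t_k = 2*k/(k + 2).
Δs = 4/(k**2 + 5*k + 6), as required.

Yes. s_k = \frac{2 k}{k + 2}.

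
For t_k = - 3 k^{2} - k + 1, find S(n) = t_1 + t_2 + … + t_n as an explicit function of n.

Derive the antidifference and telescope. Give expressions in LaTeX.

S(n) = n^{2} \left(- n - 2\right)

t_(k+1)/t_k = (k + 3*(k + 1)**2)/(3*k**2 + k - 1).
Factor: A=1; B=1; C=k**2 + k/3 - 1/3.
Need (1)·f(k+1) − (1)·f(k) = k**2 + k/3 - 1/3.
deg f ≤ 3 (via 0,0,2).
Solve for f: f(k) = k*(k**2 - k - 1)/3 (degree 3 ≤ 3).
R(k) = B(k−1)·f(k)/C(k) = k*(k**2 - k - 1)/(3*k**2 + k - 1); s_k = R·t_k = k*(-k**2 + k + 1).
Check: Δs_k = -3*k**2 - k + 1. ✓
Evaluate: s_(n+1) = -n**3 - 2*n**2 + 1; subtract s_(1) = 1 ⇒ S(n) = n**2*(-n - 2).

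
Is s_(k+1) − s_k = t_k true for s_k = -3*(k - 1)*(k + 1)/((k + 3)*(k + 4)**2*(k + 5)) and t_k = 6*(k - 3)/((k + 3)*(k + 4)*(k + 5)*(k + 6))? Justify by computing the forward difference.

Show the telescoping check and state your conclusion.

s_(k+1) = -3*k*(k + 2)/((k + 4)*(k + 5)**2*(k + 6))
s_(k+1) − s_k = 3*(2*k**3 + 3*k**2 - 35*k - 30)/(k**6 + 27*k**5 + 301*k**4 + 1773*k**3 + 5818*k**2 + 10080*k + 7200)
(s_(k+1) − s_k) − t_k = 9*(-3*k**2 - 7*k + 30)/(k**6 + 27*k**5 + 301*k**4 + 1773*k**3 + 5818*k**2 + 10080*k + 7200)

Invalid: residual 9*(-3*k**2 - 7*k + 30)/(k**6 + 27*k**5 + 301*k**4 + 1773*k**3 + 5818*k**2 + 10080*k + 7200) ≠ 0.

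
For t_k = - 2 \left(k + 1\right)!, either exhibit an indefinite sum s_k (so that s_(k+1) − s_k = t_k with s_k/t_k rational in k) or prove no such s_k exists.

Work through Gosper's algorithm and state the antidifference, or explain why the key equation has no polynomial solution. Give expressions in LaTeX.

none — t_k is not Gosper-summable

Compute t_(k+1)/t_k: get k + 2.
So A=k + 2 and B=1, with C=1.
Need (k + 2)·f(k+1) − (1)·f(k) = 1.
From deg A=1, deg B=0, deg C=0: d=-1.
Bound -1 < 0, so the key equation has no polynomial solution.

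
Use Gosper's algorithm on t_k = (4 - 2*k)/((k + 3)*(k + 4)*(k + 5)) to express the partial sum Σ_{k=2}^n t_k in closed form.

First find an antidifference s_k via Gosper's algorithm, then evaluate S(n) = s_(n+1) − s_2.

S(n) = (-n**2 + 3*n - 2)/(6*(n**2 + 9*n + 20))

The ratio is (k - 1)*(k + 3)/((k - 2)*(k + 6)).
So A=k + 3 and B=k + 6, with C=k - 2.
Set up (k + 3)·f(k+1) − (k + 5)·f(k) − (k - 2) = 0.
d = 2 from the (1,1,1) case.
A polynomial solution: f(k) = k*(k - 17)/24.
So s_k = (B(k−1)f/C)·t_k = (k*(k - 17)*(k + 5)/(24*(k - 2)))·t_k = -k*(k - 17)/(12*(k + 3)*(k + 4)).
Check: Δs_k = 2*(2 - k)/(k**3 + 12*k**2 + 47*k + 60). ✓
Σ_(k=2)^n t_k = s_(n+1) − s_(2) = ((-n**2 + 15*n + 16)/(12*(n**2 + 9*n + 20))) − (1/12), i.e. (-n**2 + 3*n - 2)/(6*(n**2 + 9*n + 20)).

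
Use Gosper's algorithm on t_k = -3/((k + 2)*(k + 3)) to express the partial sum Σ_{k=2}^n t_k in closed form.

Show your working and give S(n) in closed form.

r(k) = (k + 2)/(k + 4) after simplifying.
Normal form (A,B,C) = (k + 2, k + 4, 1).
f must satisfy (k + 2)·f(k+1) − (k + 3)·f(k) = 1.
From deg A=1, deg B=1, deg C=0: d=1.
Solve for f: f(k) = k/2 (degree 1 ≤ 1).
So s_k = (B(k−1)f/C)·t_k = (k*(k + 3)/2)·t_k = -3*k/(2*k + 4).
Verify: -3/(k**2 + 5*k + 6) matches t_k.
Telescope: S(n) = s_(n+1) − s_(2) = 3*(-n - 1)/(2*(n + 3)) − (-3/4) = 3*(1 - n)/(4*(n + 3)).

S(n) = 3*(1 - n)/(4*(n + 3))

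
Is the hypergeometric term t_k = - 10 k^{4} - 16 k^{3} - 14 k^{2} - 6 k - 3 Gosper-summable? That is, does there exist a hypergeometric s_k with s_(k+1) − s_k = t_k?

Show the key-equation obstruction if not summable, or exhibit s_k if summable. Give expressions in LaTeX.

Step 1: r(k) = (10*k**4 + 56*k**3 + 122*k**2 + 122*k + 49)/(10*k**4 + 16*k**3 + 14*k**2 + 6*k + 3).
Gosper form: A/B · C(k+1)/C(k) with A=1, B=1, C=k**4 + 8*k**3/5 + 7*k**2/5 + 3*k/5 + 3/10.
Key eq: (1)·f(k+1) = (1)·f(k) + (k**4 + 8*k**3/5 + 7*k**2/5 + 3*k/5 + 3/10).
Degrees (0,0,4) ⇒ d ≤ 5.
Match coefficients ⇒ f(k) = k*(2*k**4 - k**3 + 2)/10.
So s_k = (B(k−1)f/C)·t_k = (k*(2*k**4 - k**3 + 2)/(10*k**4 + 16*k**3 + 14*k**2 + 6*k + 3))·t_k = k*(-2*k**4 + k**3 - 2).
s_(k+1) − s_k = -10*k**4 - 16*k**3 - 14*k**2 - 6*k - 3 = t_k.

Yes. s_k = k \left(- 2 k^{4} + k^{3} - 2\right).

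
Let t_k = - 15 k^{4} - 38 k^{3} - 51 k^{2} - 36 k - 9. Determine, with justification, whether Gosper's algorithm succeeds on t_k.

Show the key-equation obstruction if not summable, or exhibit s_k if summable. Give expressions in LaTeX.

Step 1: r(k) = (15*k**4 + 98*k**3 + 255*k**2 + 312*k + 149)/(15*k**4 + 38*k**3 + 51*k**2 + 36*k + 9).
A = 1, B = 1, C = k**4 + 38*k**3/15 + 17*k**2/5 + 12*k/5 + 3/5.
f must satisfy (1)·f(k+1) − (1)·f(k) = k**4 + 38*k**3/15 + 17*k**2/5 + 12*k/5 + 3/5.
Degrees (0,0,4) ⇒ d ≤ 5.
Match coefficients ⇒ f(k) = k*(3*k**4 + 2*k**3 + 3*k**2 + 2*k - 1)/15.
Get s_k = R·t_k = k*(-3*k**4 - 2*k**3 - 3*k**2 - 2*k + 1) with R(k) = B(k−1)f(k)/C(k) = k*(3*k**4 + 2*k**3 + 3*k**2 + 2*k - 1)/(15*k**4 + 38*k**3 + 51*k**2 + 36*k + 9).
Δs = -15*k**4 - 38*k**3 - 51*k**2 - 36*k - 9, as required.

Yes. s_k = k \left(- 3 k^{4} - 2 k^{3} - 3 k^{2} - 2 k + 1\right).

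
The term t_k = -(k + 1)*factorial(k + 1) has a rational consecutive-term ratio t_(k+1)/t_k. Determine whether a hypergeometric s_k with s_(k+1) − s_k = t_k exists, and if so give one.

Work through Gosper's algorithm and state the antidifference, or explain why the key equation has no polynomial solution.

s_k = -factorial(k + 1)

Step 1: r(k) = (k + 2)**2/(k + 1).
Normal form (A,B,C) = (k + 2, 1, k + 1).
f must satisfy (k + 2)·f(k+1) − (1)·f(k) = k + 1.
Bound: deg f ≤ 0.
Solve for f: f(k) = 1 (degree 0 ≤ 0).
R(k) = B(k−1)·f(k)/C(k) = 1/(k + 1); s_k = R·t_k = -factorial(k + 1).
Verify: -(k + 1)*factorial(k + 1) matches t_k.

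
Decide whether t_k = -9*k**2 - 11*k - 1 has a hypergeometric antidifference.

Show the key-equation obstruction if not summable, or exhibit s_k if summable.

Yes. s_k = k*(-3*k**2 - k + 3).

Step 1: r(k) = (9*k**2 + 29*k + 21)/(9*k**2 + 11*k + 1).
Normal form (A,B,C) = (1, 1, k**2 + 11*k/9 + 1/9).
Key eq: (1)·f(k+1) = (1)·f(k) + (k**2 + 11*k/9 + 1/9).
deg f ≤ 3 (via 0,0,2).
Solving with deg f ≤ 3: f(k) = k*(3*k**2 + k - 3)/9.
So s_k = (B(k−1)f/C)·t_k = (k*(3*k**2 + k - 3)/(9*k**2 + 11*k + 1))·t_k = k*(-3*k**2 - k + 3).
Check: Δs_k = -9*k**2 - 11*k - 1. ✓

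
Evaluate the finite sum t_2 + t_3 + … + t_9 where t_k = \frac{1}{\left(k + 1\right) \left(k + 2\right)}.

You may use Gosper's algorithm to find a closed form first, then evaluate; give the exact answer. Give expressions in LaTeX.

t_(k+1)/t_k = (k + 1)/(k + 3).
A = k + 1, B = k + 3, C = 1.
Key eq: (k + 1)·f(k+1) = (k + 2)·f(k) + (1).
Degrees (1,1,0) ⇒ d ≤ 1.
A polynomial solution: f(k) = k.
Certificate R = B(k−1)f/C = k*(k + 2) gives s_k = k/(k + 1).
Δs = 1/(k**2 + 3*k + 2), as required.
Σ_(k=2)^(9) t_k = s_(10) − s_(2) = 10/11 − (2/3) = 8/33.

Σ = 8/33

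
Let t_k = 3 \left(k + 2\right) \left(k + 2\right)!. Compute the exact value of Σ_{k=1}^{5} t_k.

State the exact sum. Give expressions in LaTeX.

Σ = 120942

Ratio r(k) = (k + 3)**2/(k + 2).
Normal form (A,B,C) = (k + 3, 1, k + 2).
Set up (k + 3)·f(k+1) − (1)·f(k) − (k + 2) = 0.
Degrees (1,0,1) ⇒ d ≤ 0.
Solve for f: f(k) = 1 (degree 0 ≤ 0).
Then R = B(k−1)f/C = 1/(k + 2), so s_k = R(k)·t_k = 3*factorial(k + 2).
s_(k+1) − s_k = 3*(k + 2)*factorial(k + 2) = t_k.
Telescoping: Σ = s_(6) − s_(1) = 120960 − (18) = 120942.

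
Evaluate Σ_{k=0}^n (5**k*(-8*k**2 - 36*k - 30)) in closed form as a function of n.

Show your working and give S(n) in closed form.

S(n) = 10*5**n*(-n**2 - 4*n - 3)

r(k) = 5*(4*k**2 + 26*k + 37)/(4*k**2 + 18*k + 15) after simplifying.
Gosper form: A/B · C(k+1)/C(k) with A=5, B=1, C=k**2 + 9*k/2 + 15/4.
Need (5)·f(k+1) − (1)·f(k) = k**2 + 9*k/2 + 15/4.
Degrees (0,0,2) ⇒ d ≤ 2.
Coefficient equations give f(k) = k*(k + 2)/4.
So s_k = (B(k−1)f/C)·t_k = (k*(k + 2)/(4*k**2 + 18*k + 15))·t_k = -2*5**k*k*(k + 2).
Check: Δs_k = 5**k*(-8*k**2 - 36*k - 30). ✓
s_(n+1) = 10*5**n*(-n**2 - 4*n - 3) and s_(0) = 0, so S(n) = 10*5**n*(-n**2 - 4*n - 3).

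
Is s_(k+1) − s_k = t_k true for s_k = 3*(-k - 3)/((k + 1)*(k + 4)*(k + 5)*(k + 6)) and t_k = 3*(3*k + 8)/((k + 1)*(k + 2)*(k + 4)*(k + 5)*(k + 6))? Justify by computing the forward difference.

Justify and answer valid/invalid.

Invalid: residual 18*(-2*k - 5)/(k**6 + 25*k**5 + 247*k**4 + 1219*k**3 + 3112*k**2 + 3796*k + 1680) ≠ 0.

s_(k+1) = 3*(-k - 4)/((k + 2)*(k + 5)*(k + 6)*(k + 7))
s_(k+1) − s_k = 3*(3*k**2 + 17*k + 26)/(k**6 + 25*k**5 + 247*k**4 + 1219*k**3 + 3112*k**2 + 3796*k + 1680)
(s_(k+1) − s_k) − t_k = 18*(-2*k - 5)/(k**6 + 25*k**5 + 247*k**4 + 1219*k**3 + 3112*k**2 + 3796*k + 1680)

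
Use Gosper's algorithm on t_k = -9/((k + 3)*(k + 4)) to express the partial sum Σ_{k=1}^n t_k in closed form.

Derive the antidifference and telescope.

Ratio r(k) = (k + 3)/(k + 5).
Normal form (A,B,C) = (k + 3, k + 5, 1).
f must satisfy (k + 3)·f(k+1) − (k + 4)·f(k) = 1.
Degrees (1,1,0) ⇒ d ≤ 1.
Coefficient equations give f(k) = k/3.
R(k) = B(k−1)·f(k)/C(k) = k*(k + 4)/3; s_k = R·t_k = -3*k/(k + 3).
Check: Δs_k = -9/(k**2 + 7*k + 12). ✓
s_(n+1) = 3*(-n - 1)/(n + 4) and s_(1) = -3/4, so S(n) = -9*n/(4*n + 16).

S(n) = -9*n/(4*n + 16)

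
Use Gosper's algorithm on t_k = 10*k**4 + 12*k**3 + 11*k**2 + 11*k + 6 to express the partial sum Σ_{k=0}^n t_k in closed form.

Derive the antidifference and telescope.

S(n) = 2*n**5 + 8*n**4 + 13*n**3 + 14*n**2 + 13*n + 6

r(k) = (10*k**4 + 52*k**3 + 107*k**2 + 109*k + 50)/(10*k**4 + 12*k**3 + 11*k**2 + 11*k + 6) after simplifying.
So A=1 and B=1, with C=k**4 + 6*k**3/5 + 11*k**2/10 + 11*k/10 + 3/5.
Key eq: (1)·f(k+1) = (1)·f(k) + (k**4 + 6*k**3/5 + 11*k**2/10 + 11*k/10 + 3/5).
d = 5 from the (0,0,4) case.
Solving with deg f ≤ 5: f(k) = k*(2*k**4 - 2*k**3 + k**2 + 3*k + 2)/10.
R(k) = B(k−1)·f(k)/C(k) = k*(2*k**4 - 2*k**3 + k**2 + 3*k + 2)/(10*k**4 + 12*k**3 + 11*k**2 + 11*k + 6); s_k = R·t_k = k*(2*k**4 - 2*k**3 + k**2 + 3*k + 2).
Check: Δs_k = 10*k**4 + 12*k**3 + 11*k**2 + 11*k + 6. ✓
Telescope: S(n) = s_(n+1) − s_(0) = 2*n**5 + 8*n**4 + 13*n**3 + 14*n**2 + 13*n + 6 − (0) = 2*n**5 + 8*n**4 + 13*n**3 + 14*n**2 + 13*n + 6.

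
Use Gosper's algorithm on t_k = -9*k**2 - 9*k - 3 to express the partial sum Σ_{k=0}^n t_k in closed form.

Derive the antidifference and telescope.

t_(k+1)/t_k = (3*k**2 + 9*k + 7)/(3*k**2 + 3*k + 1).
Factor: A=1; B=1; C=k**2 + k + 1/3.
f must satisfy (1)·f(k+1) − (1)·f(k) = k**2 + k + 1/3.
Bound: deg f ≤ 3.
Match coefficients ⇒ f(k) = k**3/3.
So s_k = (B(k−1)f/C)·t_k = (k**3/(3*k**2 + 3*k + 1))·t_k = -3*k**3.
Δs = 3*k**3 - 3*(k + 1)**3, as required.
Σ_(k=0)^n t_k = s_(n+1) − s_(0) = (-3*n**3 - 9*n**2 - 9*n - 3) − (0), i.e. -3*n**3 - 9*n**2 - 9*n - 3.

S(n) = -3*n**3 - 9*n**2 - 9*n - 3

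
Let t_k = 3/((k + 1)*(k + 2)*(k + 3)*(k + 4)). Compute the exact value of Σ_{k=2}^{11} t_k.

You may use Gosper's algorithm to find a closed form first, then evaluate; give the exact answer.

The ratio is (k + 1)/(k + 5).
Normal form (A,B,C) = (k + 1, k + 5, 1).
f must satisfy (k + 1)·f(k+1) − (k + 4)·f(k) = 1.
d = 3 from the (1,1,0) case.
Solving with deg f ≤ 3: f(k) = k*(k**2 + 6*k + 11)/18.
Certificate R = B(k−1)f/C = k*(k + 4)*(k**2 + 6*k + 11)/18 gives s_k = k*(k**2 + 6*k + 11)/(6*(k + 1)*(k + 2)*(k + 3)).
Verify: 3/(k**4 + 10*k**3 + 35*k**2 + 50*k + 24) matches t_k.
Sum = s_(12) − s_(2); s_(12) = 227/1365, s_(2) = 3/20 ⇒ 89/5460.

Σ = 89/5460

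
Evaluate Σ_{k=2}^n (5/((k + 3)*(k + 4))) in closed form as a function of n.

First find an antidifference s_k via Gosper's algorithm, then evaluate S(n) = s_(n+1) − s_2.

S(n) = (n - 1)/(n + 4)

Ratio r(k) = (k + 3)/(k + 5).
Gosper form: A/B · C(k+1)/C(k) with A=k + 3, B=k + 5, C=1.
Solve (k + 3)·f(k+1) − (k + 4)·f(k) = 1.
Degrees (1,1,0) ⇒ d ≤ 1.
Solve for f: f(k) = k/3 (degree 1 ≤ 1).
So s_k = (B(k−1)f/C)·t_k = (k*(k + 4)/3)·t_k = 5*k/(3*(k + 3)).
Δs = 5/(k**2 + 7*k + 12), as required.
s_(n+1) = 5*(n + 1)/(3*(n + 4)) and s_(2) = 2/3, so S(n) = (n - 1)/(n + 4).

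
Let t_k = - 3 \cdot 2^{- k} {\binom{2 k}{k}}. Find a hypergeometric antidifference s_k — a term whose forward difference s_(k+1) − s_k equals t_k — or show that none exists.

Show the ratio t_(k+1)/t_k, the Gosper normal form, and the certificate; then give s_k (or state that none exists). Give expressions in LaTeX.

Ratio r(k) = (2*k + 1)/(k + 1).
Factor: A=2*k + 1; B=k + 1; C=1.
Set up (2*k + 1)·f(k+1) − (k)·f(k) − (1) = 0.
Degrees (1,1,0) ⇒ d ≤ -1.
Negative degree bound (-1): no f exists, t_k not Gosper-summable.

none — t_k is not Gosper-summable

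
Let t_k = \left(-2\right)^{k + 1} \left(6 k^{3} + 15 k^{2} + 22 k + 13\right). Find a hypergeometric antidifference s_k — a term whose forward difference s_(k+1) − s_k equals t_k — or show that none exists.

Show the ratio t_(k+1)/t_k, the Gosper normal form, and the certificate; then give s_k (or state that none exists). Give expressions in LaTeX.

s_k = 2 \left(-2\right)^{k} \left(2 k^{3} + k^{2} + 2 k + 1\right)

t_(k+1)/t_k = 2*(-6*k**3 - 33*k**2 - 70*k - 56)/(6*k**3 + 15*k**2 + 22*k + 13).
Factor: A=-2; B=1; C=k**3 + 5*k**2/2 + 11*k/3 + 13/6.
Need (-2)·f(k+1) − (1)·f(k) = k**3 + 5*k**2/2 + 11*k/3 + 13/6.
deg f ≤ 3 (via 0,0,3).
Match coefficients ⇒ f(k) = -(2*k + 1)*(k**2 + 1)/6.
So s_k = (B(k−1)f/C)·t_k = (-(2*k + 1)*(k**2 + 1)/((k + 1)*(6*k**2 + 9*k + 13)))·t_k = 2*(-2)**k*(2*k**3 + k**2 + 2*k + 1).
Δs = (-2)**(k + 1)*(6*k**3 + 15*k**2 + 22*k + 13), as required.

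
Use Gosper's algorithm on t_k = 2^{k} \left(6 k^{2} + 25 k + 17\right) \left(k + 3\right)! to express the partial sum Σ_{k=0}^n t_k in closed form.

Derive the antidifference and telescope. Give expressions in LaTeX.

r(k) = 2*(6*k**3 + 61*k**2 + 196*k + 192)/(6*k**2 + 25*k + 17) after simplifying.
Gosper form: A/B · C(k+1)/C(k) with A=2*k + 8, B=1, C=k**2 + 25*k/6 + 17/6.
f must satisfy (2*k + 8)·f(k+1) − (1)·f(k) = k**2 + 25*k/6 + 17/6.
d = 1 from the (1,0,2) case.
Match coefficients ⇒ f(k) = (3*k - 1)/6.
R(k) = B(k−1)·f(k)/C(k) = (3*k - 1)/(6*k**2 + 25*k + 17); s_k = R·t_k = 2**k*(3*k - 1)*factorial(k + 3).
Verify: 2**k*(6*k**2 + 25*k + 17)*factorial(k + 3) matches t_k.
Evaluate: s_(n+1) = 2**(n + 1)*(3*n + 2)*factorial(n + 4); subtract s_(0) = -6 ⇒ S(n) = 6*2**n*n*factorial(n + 4) + 4*2**n*factorial(n + 4) + 6.

S(n) = 6 \cdot 2^{n} n \left(n + 4\right)! + 4 \cdot 2^{n} \left(n + 4\right)! + 6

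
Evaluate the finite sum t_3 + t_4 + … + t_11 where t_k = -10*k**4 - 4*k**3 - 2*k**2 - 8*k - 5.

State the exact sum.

Step 1: r(k) = (10*k**4 + 44*k**3 + 74*k**2 + 64*k + 29)/(10*k**4 + 4*k**3 + 2*k**2 + 8*k + 5).
So A=1 and B=1, with C=k**4 + 2*k**3/5 + k**2/5 + 4*k/5 + 1/2.
Solve (1)·f(k+1) − (1)·f(k) = k**4 + 2*k**3/5 + k**2/5 + 4*k/5 + 1/2.
Bound: deg f ≤ 5.
Coefficient equations give f(k) = k*(2*k**4 - 4*k**3 + 2*k**2 + 4*k + 1)/10.
Certificate R = B(k−1)f/C = k*(2*k**4 - 4*k**3 + 2*k**2 + 4*k + 1)/(10*k**4 + 4*k**3 + 2*k**2 + 8*k + 5) gives s_k = k*(-2*k**4 + 4*k**3 - 2*k**2 - 4*k - 1).
Δs = -10*k**4 - 4*k**3 - 2*k**2 - 8*k - 5, as required.
Evaluate s at k=12 and k=3: -418764 and -255; difference -418509.

Σ = -418509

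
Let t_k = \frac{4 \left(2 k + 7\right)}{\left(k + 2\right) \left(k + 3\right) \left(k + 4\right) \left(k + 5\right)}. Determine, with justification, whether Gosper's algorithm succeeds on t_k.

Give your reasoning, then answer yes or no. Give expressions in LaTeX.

Yes. s_k = \frac{k \left(k + 6\right)}{2 \left(k^{2} + 6 k + 8\right)}.

t_(k+1)/t_k = (k + 2)*(2*k + 9)/((k + 6)*(2*k + 7)).
A = k + 2, B = k + 6, C = k + 7/2.
Solve (k + 2)·f(k+1) − (k + 5)·f(k) = k + 7/2.
d = 3 from the (1,1,1) case.
Solving with deg f ≤ 3: f(k) = k*(k + 3)*(k + 6)/16.
Then R = B(k−1)f/C = k*(k + 3)*(k + 5)*(k + 6)/(8*(2*k + 7)), so s_k = R(k)·t_k = k*(k + 6)/(2*(k**2 + 6*k + 8)).
s_(k+1) − s_k = 4*(2*k + 7)/(k**4 + 14*k**3 + 71*k**2 + 154*k + 120) = t_k.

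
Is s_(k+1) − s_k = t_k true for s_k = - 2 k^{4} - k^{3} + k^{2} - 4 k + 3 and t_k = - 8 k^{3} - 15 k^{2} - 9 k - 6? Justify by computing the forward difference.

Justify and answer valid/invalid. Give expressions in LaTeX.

s_(k+1) = -4*k - 2*(k + 1)**4 - (k + 1)**3 + (k + 1)**2 - 1
s_(k+1) − s_k = -8*k**3 - 15*k**2 - 9*k - 6
(s_(k+1) − s_k) − t_k = 0

valid; difference matches t_k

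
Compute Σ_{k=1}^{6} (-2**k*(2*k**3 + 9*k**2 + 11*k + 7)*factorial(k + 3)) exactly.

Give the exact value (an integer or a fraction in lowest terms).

Compute t_(k+1)/t_k: get 2*(2*k**4 + 23*k**3 + 95*k**2 + 169*k + 116)/(2*k**3 + 9*k**2 + 11*k + 7).
Take A(k)=2*k + 8, B(k)=1, C(k)=k**3 + 9*k**2/2 + 11*k/2 + 7/2.
Solve (2*k + 8)·f(k+1) − (1)·f(k) = k**3 + 9*k**2/2 + 11*k/2 + 7/2.
From deg A=1, deg B=0, deg C=3: d=2.
A polynomial solution: f(k) = (k**2 - k + 1)/2.
Then R = B(k−1)f/C = (k**2 - k + 1)/(2*k**3 + 9*k**2 + 11*k + 7), so s_k = R(k)·t_k = -2**k*(k**2 - k + 1)*factorial(k + 3).
Δs = -2**k*(2*k**3 + 9*k**2 + 11*k + 7)*factorial(k + 3), as required.
Σ_(k=1)^(6) t_k = s_(7) − s_(1) = -19972915200 − (-48) = -19972915152.

Σ = -19972915152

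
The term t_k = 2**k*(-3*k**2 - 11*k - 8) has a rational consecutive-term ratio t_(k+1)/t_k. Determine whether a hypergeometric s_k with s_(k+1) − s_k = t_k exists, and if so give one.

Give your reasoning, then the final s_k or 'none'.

r(k) = 2*(3*k**2 + 17*k + 22)/(3*k**2 + 11*k + 8) after simplifying.
A = 2, B = 1, C = k**2 + 11*k/3 + 8/3.
f must satisfy (2)·f(k+1) − (1)·f(k) = k**2 + 11*k/3 + 8/3.
From deg A=0, deg B=0, deg C=2: d=2.
Solve for f: f(k) = (3*k**2 - k + 4)/3 (degree 2 ≤ 2).
So s_k = (B(k−1)f/C)·t_k = ((3*k**2 - k + 4)/((k + 1)*(3*k + 8)))·t_k = 2**k*(-3*k**2 + k - 4).
s_(k+1) − s_k = 2**k*(-3*k**2 - 11*k - 8) = t_k.

s_k = 2**k*(-3*k**2 + k - 4)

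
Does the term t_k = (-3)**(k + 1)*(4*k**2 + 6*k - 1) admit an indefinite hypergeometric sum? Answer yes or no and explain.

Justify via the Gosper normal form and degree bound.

Yes. s_k = (-3)**(k + 1)*(1 - k**2).

r(k) = 3*(-4*k**2 - 14*k - 9)/(4*k**2 + 6*k - 1) after simplifying.
Normal form (A,B,C) = (-3, 1, k**2 + 3*k/2 - 1/4).
Need (-3)·f(k+1) − (1)·f(k) = k**2 + 3*k/2 - 1/4.
d = 2 from the (0,0,2) case.
Solving with deg f ≤ 2: f(k) = -(k - 1)*(k + 1)/4.
So s_k = (B(k−1)f/C)·t_k = (-(k - 1)*(k + 1)/(4*k**2 + 6*k - 1))·t_k = (-3)**(k + 1)*(1 - k**2).
Check: Δs_k = (-3)**(k + 1)*(4*k**2 + 6*k - 1). ✓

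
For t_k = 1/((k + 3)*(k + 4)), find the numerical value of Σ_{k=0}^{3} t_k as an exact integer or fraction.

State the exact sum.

Σ = 4/21

t_(k+1)/t_k = (k + 3)/(k + 5).
So A=k + 3 and B=k + 5, with C=1.
Set up (k + 3)·f(k+1) − (k + 4)·f(k) − (1) = 0.
Bound: deg f ≤ 1.
Coefficient equations give f(k) = k/3.
Then R = B(k−1)f/C = k*(k + 4)/3, so s_k = R(k)·t_k = k/(3*(k + 3)).
Verify: 1/(k**2 + 7*k + 12) matches t_k.
Σ_(k=0)^(3) t_k = s_(4) − s_(0) = 4/21 − (0) = 4/21.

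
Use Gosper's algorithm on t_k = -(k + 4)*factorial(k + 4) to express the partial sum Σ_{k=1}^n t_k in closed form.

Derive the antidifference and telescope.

S(n) = 120 - factorial(n + 5)

Compute t_(k+1)/t_k: get (k + 5)**2/(k + 4).
Gosper form: A/B · C(k+1)/C(k) with A=k + 5, B=1, C=k + 4.
Set up (k + 5)·f(k+1) − (1)·f(k) − (k + 4) = 0.
Degrees (1,0,1) ⇒ d ≤ 0.
Solving with deg f ≤ 0: f(k) = 1.
Get s_k = R·t_k = -factorial(k + 4) with R(k) = B(k−1)f(k)/C(k) = 1/(k + 4).
Verify: -(k + 4)*factorial(k + 4) matches t_k.
s_(n+1) = -factorial(n + 5) and s_(1) = -120, so S(n) = 120 - factorial(n + 5).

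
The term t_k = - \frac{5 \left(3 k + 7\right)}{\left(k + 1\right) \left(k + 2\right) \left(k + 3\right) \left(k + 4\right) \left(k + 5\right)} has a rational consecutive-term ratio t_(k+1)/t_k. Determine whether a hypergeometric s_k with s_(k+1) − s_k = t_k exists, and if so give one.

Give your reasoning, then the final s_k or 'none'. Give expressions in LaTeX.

s_k = \frac{5 k \left(- k^{2} - 8 k - 19\right)}{12 \left(k^{3} + 8 k^{2} + 19 k + 12\right)}

The ratio is (k + 1)*(3*k + 10)/((k + 6)*(3*k + 7)).
A = k + 1, B = k + 6, C = k + 7/3.
Set up (k + 1)·f(k+1) − (k + 5)·f(k) − (k + 7/3) = 0.
Degrees (1,1,1) ⇒ d ≤ 4.
Solve for f: f(k) = k*(k + 2)*(k**2 + 8*k + 19)/36 (degree 4 ≤ 4).
So s_k = (B(k−1)f/C)·t_k = (k*(k + 2)*(k + 5)*(k**2 + 8*k + 19)/(12*(3*k + 7)))·t_k = 5*k*(-k**2 - 8*k - 19)/(12*(k**3 + 8*k**2 + 19*k + 12)).
s_(k+1) − s_k = 5*(-3*k - 7)/(k**5 + 15*k**4 + 85*k**3 + 225*k**2 + 274*k + 120) = t_k.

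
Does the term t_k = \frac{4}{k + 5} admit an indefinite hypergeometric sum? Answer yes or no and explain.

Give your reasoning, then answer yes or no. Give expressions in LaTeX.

No. Not Gosper-summable.

Compute t_(k+1)/t_k: get (k + 5)/(k + 6).
Normal form (A,B,C) = (k + 5, k + 6, 1).
Set up (k + 5)·f(k+1) − (k + 5)·f(k) − (1) = 0.
Degrees (1,1,0) ⇒ d ≤ 0.
Write f(k) = c0. Then LHS − RHS = -1, requiring -1 = 0: contradictory. No certificate.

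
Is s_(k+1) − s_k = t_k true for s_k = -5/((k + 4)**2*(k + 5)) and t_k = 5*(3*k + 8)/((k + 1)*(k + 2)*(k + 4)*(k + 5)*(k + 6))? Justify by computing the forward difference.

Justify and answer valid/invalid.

s_(k+1) = -5/((k + 5)**2*(k + 6))
s_(k+1) − s_k = 5*(3*k + 14)/(k**5 + 24*k**4 + 229*k**3 + 1086*k**2 + 2560*k + 2400)
(s_(k+1) − s_k) − t_k = 60*(-k**2 - 7*k - 11)/(k**7 + 27*k**6 + 303*k**5 + 1821*k**4 + 6276*k**3 + 12252*k**2 + 12320*k + 4800)

Invalid: residual 60*(-k**2 - 7*k - 11)/(k**7 + 27*k**6 + 303*k**5 + 1821*k**4 + 6276*k**3 + 12252*k**2 + 12320*k + 4800) ≠ 0.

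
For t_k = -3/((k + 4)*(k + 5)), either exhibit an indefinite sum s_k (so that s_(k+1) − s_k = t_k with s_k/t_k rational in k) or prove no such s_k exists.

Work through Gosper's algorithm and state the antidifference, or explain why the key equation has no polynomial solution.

r(k) = (k + 4)/(k + 6) after simplifying.
A = k + 4, B = k + 6, C = 1.
Set up (k + 4)·f(k+1) − (k + 5)·f(k) − (1) = 0.
d = 1 from the (1,1,0) case.
Solving with deg f ≤ 1: f(k) = k/4.
R(k) = B(k−1)·f(k)/C(k) = k*(k + 5)/4; s_k = R·t_k = -3*k/(4*k + 16).
s_(k+1) − s_k = -3/(k**2 + 9*k + 20) = t_k.

s_k = -3*k/(4*k + 16)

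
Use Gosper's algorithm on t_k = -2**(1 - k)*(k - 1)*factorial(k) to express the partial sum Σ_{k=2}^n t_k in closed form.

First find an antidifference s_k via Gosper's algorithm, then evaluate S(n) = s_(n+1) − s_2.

r(k) = k*(k + 1)/(2*(k - 1)) after simplifying.
Take A(k)=k/2 + 1/2, B(k)=1, C(k)=k - 1.
Need (k/2 + 1/2)·f(k+1) − (1)·f(k) = k - 1.
From deg A=1, deg B=0, deg C=1: d=0.
A polynomial solution: f(k) = 2.
R(k) = B(k−1)·f(k)/C(k) = 2/(k - 1); s_k = R·t_k = -2**(2 - k)*factorial(k).
Verify: -2**(1 - k)*(k - 1)*factorial(k) matches t_k.
Evaluate: s_(n+1) = -2**(1 - n)*factorial(n + 1); subtract s_(2) = -2 ⇒ S(n) = 2**(1 - n)*(2**n - n*factorial(n) - factorial(n)).

S(n) = 2**(1 - n)*(2**n - n*factorial(n) - factorial(n))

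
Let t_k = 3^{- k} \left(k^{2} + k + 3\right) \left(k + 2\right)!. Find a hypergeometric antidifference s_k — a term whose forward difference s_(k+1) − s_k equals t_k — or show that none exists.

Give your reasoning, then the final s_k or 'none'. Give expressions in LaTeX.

Ratio r(k) = (k + 3)*(k + (k + 1)**2 + 4)/(3*(k**2 + k + 3)).
Take A(k)=k/3 + 1, B(k)=1, C(k)=k**2 + k + 3.
Solve (k/3 + 1)·f(k+1) − (1)·f(k) = k**2 + k + 3.
d = 1 from the (1,0,2) case.
Solve for f: f(k) = 3*k (degree 1 ≤ 1).
Then R = B(k−1)f/C = 3*k/(k**2 + k + 3), so s_k = R(k)·t_k = 3**(1 - k)*k*factorial(k + 2).
s_(k+1) − s_k = (k**2 + k + 3)*factorial(k + 2)/3**k = t_k.

s_k = 3^{1 - k} k \left(k + 2\right)!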